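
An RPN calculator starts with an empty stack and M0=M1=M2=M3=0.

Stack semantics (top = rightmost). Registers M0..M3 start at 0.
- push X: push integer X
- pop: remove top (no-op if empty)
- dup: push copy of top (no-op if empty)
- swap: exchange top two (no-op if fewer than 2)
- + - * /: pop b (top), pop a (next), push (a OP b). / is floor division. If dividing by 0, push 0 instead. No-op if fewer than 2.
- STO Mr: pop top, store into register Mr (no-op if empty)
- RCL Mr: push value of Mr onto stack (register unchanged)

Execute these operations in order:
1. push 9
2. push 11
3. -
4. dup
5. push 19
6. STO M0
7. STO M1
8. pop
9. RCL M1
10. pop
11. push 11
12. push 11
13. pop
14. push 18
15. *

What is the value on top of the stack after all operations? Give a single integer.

After op 1 (push 9): stack=[9] mem=[0,0,0,0]
After op 2 (push 11): stack=[9,11] mem=[0,0,0,0]
After op 3 (-): stack=[-2] mem=[0,0,0,0]
After op 4 (dup): stack=[-2,-2] mem=[0,0,0,0]
After op 5 (push 19): stack=[-2,-2,19] mem=[0,0,0,0]
After op 6 (STO M0): stack=[-2,-2] mem=[19,0,0,0]
After op 7 (STO M1): stack=[-2] mem=[19,-2,0,0]
After op 8 (pop): stack=[empty] mem=[19,-2,0,0]
After op 9 (RCL M1): stack=[-2] mem=[19,-2,0,0]
After op 10 (pop): stack=[empty] mem=[19,-2,0,0]
After op 11 (push 11): stack=[11] mem=[19,-2,0,0]
After op 12 (push 11): stack=[11,11] mem=[19,-2,0,0]
After op 13 (pop): stack=[11] mem=[19,-2,0,0]
After op 14 (push 18): stack=[11,18] mem=[19,-2,0,0]
After op 15 (*): stack=[198] mem=[19,-2,0,0]

Answer: 198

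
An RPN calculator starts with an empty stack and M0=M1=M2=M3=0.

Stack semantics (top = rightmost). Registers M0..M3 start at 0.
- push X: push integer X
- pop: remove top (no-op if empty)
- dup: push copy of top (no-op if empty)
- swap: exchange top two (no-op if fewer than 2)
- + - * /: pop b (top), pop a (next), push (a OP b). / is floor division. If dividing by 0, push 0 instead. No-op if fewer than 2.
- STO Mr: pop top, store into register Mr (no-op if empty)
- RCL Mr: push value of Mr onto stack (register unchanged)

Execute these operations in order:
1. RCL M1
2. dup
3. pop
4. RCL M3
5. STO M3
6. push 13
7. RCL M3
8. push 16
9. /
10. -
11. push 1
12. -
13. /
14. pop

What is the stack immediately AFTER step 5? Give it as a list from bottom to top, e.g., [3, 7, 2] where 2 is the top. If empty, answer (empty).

After op 1 (RCL M1): stack=[0] mem=[0,0,0,0]
After op 2 (dup): stack=[0,0] mem=[0,0,0,0]
After op 3 (pop): stack=[0] mem=[0,0,0,0]
After op 4 (RCL M3): stack=[0,0] mem=[0,0,0,0]
After op 5 (STO M3): stack=[0] mem=[0,0,0,0]

[0]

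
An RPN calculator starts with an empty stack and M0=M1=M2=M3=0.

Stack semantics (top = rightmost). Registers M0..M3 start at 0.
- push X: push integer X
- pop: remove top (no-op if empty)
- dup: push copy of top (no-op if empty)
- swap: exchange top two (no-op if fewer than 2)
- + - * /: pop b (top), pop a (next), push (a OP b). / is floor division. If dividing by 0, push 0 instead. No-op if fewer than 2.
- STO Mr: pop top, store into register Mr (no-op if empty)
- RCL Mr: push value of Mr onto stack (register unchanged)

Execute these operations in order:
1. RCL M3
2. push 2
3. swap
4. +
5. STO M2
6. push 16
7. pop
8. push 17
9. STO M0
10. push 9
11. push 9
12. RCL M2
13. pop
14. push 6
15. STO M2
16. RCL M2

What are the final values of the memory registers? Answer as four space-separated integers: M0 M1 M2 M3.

Answer: 17 0 6 0

Derivation:
After op 1 (RCL M3): stack=[0] mem=[0,0,0,0]
After op 2 (push 2): stack=[0,2] mem=[0,0,0,0]
After op 3 (swap): stack=[2,0] mem=[0,0,0,0]
After op 4 (+): stack=[2] mem=[0,0,0,0]
After op 5 (STO M2): stack=[empty] mem=[0,0,2,0]
After op 6 (push 16): stack=[16] mem=[0,0,2,0]
After op 7 (pop): stack=[empty] mem=[0,0,2,0]
After op 8 (push 17): stack=[17] mem=[0,0,2,0]
After op 9 (STO M0): stack=[empty] mem=[17,0,2,0]
After op 10 (push 9): stack=[9] mem=[17,0,2,0]
After op 11 (push 9): stack=[9,9] mem=[17,0,2,0]
After op 12 (RCL M2): stack=[9,9,2] mem=[17,0,2,0]
After op 13 (pop): stack=[9,9] mem=[17,0,2,0]
After op 14 (push 6): stack=[9,9,6] mem=[17,0,2,0]
After op 15 (STO M2): stack=[9,9] mem=[17,0,6,0]
After op 16 (RCL M2): stack=[9,9,6] mem=[17,0,6,0]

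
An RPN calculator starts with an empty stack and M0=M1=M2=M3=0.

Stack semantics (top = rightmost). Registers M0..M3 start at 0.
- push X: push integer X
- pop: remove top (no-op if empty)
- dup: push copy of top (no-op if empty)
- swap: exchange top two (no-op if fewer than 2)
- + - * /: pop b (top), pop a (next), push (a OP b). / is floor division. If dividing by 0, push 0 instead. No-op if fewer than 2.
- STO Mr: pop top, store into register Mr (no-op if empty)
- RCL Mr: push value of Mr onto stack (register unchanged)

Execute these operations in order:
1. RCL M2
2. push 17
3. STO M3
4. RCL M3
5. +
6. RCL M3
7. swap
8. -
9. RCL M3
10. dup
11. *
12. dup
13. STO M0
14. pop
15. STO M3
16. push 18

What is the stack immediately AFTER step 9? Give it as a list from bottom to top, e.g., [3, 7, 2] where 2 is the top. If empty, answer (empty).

After op 1 (RCL M2): stack=[0] mem=[0,0,0,0]
After op 2 (push 17): stack=[0,17] mem=[0,0,0,0]
After op 3 (STO M3): stack=[0] mem=[0,0,0,17]
After op 4 (RCL M3): stack=[0,17] mem=[0,0,0,17]
After op 5 (+): stack=[17] mem=[0,0,0,17]
After op 6 (RCL M3): stack=[17,17] mem=[0,0,0,17]
After op 7 (swap): stack=[17,17] mem=[0,0,0,17]
After op 8 (-): stack=[0] mem=[0,0,0,17]
After op 9 (RCL M3): stack=[0,17] mem=[0,0,0,17]

[0, 17]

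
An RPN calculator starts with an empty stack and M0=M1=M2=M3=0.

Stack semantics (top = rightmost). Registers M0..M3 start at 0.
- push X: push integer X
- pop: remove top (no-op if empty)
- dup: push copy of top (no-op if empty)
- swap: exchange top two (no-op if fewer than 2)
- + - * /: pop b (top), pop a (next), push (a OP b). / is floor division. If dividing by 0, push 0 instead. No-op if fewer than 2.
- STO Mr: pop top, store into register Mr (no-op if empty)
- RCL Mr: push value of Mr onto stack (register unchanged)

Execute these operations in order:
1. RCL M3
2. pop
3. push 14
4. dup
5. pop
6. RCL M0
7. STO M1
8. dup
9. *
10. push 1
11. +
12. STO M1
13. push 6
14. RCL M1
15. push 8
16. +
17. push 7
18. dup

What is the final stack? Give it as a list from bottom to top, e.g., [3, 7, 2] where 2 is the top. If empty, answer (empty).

After op 1 (RCL M3): stack=[0] mem=[0,0,0,0]
After op 2 (pop): stack=[empty] mem=[0,0,0,0]
After op 3 (push 14): stack=[14] mem=[0,0,0,0]
After op 4 (dup): stack=[14,14] mem=[0,0,0,0]
After op 5 (pop): stack=[14] mem=[0,0,0,0]
After op 6 (RCL M0): stack=[14,0] mem=[0,0,0,0]
After op 7 (STO M1): stack=[14] mem=[0,0,0,0]
After op 8 (dup): stack=[14,14] mem=[0,0,0,0]
After op 9 (*): stack=[196] mem=[0,0,0,0]
After op 10 (push 1): stack=[196,1] mem=[0,0,0,0]
After op 11 (+): stack=[197] mem=[0,0,0,0]
After op 12 (STO M1): stack=[empty] mem=[0,197,0,0]
After op 13 (push 6): stack=[6] mem=[0,197,0,0]
After op 14 (RCL M1): stack=[6,197] mem=[0,197,0,0]
After op 15 (push 8): stack=[6,197,8] mem=[0,197,0,0]
After op 16 (+): stack=[6,205] mem=[0,197,0,0]
After op 17 (push 7): stack=[6,205,7] mem=[0,197,0,0]
After op 18 (dup): stack=[6,205,7,7] mem=[0,197,0,0]

Answer: [6, 205, 7, 7]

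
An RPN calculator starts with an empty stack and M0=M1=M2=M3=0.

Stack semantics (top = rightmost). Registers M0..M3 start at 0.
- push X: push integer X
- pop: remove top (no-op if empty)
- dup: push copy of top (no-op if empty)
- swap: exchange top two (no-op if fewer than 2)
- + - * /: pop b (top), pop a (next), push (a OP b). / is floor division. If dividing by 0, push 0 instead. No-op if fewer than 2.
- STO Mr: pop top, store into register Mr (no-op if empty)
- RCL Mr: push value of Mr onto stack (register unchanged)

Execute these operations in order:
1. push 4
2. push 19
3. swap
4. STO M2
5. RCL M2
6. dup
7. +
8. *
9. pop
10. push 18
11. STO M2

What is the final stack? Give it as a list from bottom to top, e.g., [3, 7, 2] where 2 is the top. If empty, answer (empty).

After op 1 (push 4): stack=[4] mem=[0,0,0,0]
After op 2 (push 19): stack=[4,19] mem=[0,0,0,0]
After op 3 (swap): stack=[19,4] mem=[0,0,0,0]
After op 4 (STO M2): stack=[19] mem=[0,0,4,0]
After op 5 (RCL M2): stack=[19,4] mem=[0,0,4,0]
After op 6 (dup): stack=[19,4,4] mem=[0,0,4,0]
After op 7 (+): stack=[19,8] mem=[0,0,4,0]
After op 8 (*): stack=[152] mem=[0,0,4,0]
After op 9 (pop): stack=[empty] mem=[0,0,4,0]
After op 10 (push 18): stack=[18] mem=[0,0,4,0]
After op 11 (STO M2): stack=[empty] mem=[0,0,18,0]

Answer: (empty)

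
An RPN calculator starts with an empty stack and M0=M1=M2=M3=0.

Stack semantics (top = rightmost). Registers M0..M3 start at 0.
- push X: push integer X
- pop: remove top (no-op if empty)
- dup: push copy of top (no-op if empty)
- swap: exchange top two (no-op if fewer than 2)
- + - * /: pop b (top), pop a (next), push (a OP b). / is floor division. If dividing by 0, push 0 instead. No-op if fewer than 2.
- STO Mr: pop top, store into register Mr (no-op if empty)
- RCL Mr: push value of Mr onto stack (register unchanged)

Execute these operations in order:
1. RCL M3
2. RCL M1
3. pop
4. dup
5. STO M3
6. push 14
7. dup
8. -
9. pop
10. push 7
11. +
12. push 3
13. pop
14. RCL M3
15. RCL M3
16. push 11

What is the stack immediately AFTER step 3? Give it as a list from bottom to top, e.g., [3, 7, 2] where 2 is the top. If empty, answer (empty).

After op 1 (RCL M3): stack=[0] mem=[0,0,0,0]
After op 2 (RCL M1): stack=[0,0] mem=[0,0,0,0]
After op 3 (pop): stack=[0] mem=[0,0,0,0]

[0]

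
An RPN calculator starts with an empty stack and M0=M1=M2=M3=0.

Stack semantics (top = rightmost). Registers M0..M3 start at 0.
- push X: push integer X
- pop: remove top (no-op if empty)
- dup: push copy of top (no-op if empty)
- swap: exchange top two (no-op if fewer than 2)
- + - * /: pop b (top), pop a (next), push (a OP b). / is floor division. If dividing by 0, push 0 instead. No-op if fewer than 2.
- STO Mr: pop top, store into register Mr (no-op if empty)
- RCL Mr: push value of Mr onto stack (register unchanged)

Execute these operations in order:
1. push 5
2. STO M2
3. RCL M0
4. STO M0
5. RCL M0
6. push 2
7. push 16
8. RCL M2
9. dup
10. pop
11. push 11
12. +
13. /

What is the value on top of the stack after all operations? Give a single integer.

After op 1 (push 5): stack=[5] mem=[0,0,0,0]
After op 2 (STO M2): stack=[empty] mem=[0,0,5,0]
After op 3 (RCL M0): stack=[0] mem=[0,0,5,0]
After op 4 (STO M0): stack=[empty] mem=[0,0,5,0]
After op 5 (RCL M0): stack=[0] mem=[0,0,5,0]
After op 6 (push 2): stack=[0,2] mem=[0,0,5,0]
After op 7 (push 16): stack=[0,2,16] mem=[0,0,5,0]
After op 8 (RCL M2): stack=[0,2,16,5] mem=[0,0,5,0]
After op 9 (dup): stack=[0,2,16,5,5] mem=[0,0,5,0]
After op 10 (pop): stack=[0,2,16,5] mem=[0,0,5,0]
After op 11 (push 11): stack=[0,2,16,5,11] mem=[0,0,5,0]
After op 12 (+): stack=[0,2,16,16] mem=[0,0,5,0]
After op 13 (/): stack=[0,2,1] mem=[0,0,5,0]

Answer: 1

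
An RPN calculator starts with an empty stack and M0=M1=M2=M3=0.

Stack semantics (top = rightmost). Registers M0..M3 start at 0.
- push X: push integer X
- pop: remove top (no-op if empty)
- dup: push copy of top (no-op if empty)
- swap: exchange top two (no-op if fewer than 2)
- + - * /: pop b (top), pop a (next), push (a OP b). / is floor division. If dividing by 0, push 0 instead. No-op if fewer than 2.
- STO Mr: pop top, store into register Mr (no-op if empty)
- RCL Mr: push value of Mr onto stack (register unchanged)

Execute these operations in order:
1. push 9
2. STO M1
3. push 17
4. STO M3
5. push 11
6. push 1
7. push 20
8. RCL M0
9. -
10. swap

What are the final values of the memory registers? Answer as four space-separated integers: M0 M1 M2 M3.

After op 1 (push 9): stack=[9] mem=[0,0,0,0]
After op 2 (STO M1): stack=[empty] mem=[0,9,0,0]
After op 3 (push 17): stack=[17] mem=[0,9,0,0]
After op 4 (STO M3): stack=[empty] mem=[0,9,0,17]
After op 5 (push 11): stack=[11] mem=[0,9,0,17]
After op 6 (push 1): stack=[11,1] mem=[0,9,0,17]
After op 7 (push 20): stack=[11,1,20] mem=[0,9,0,17]
After op 8 (RCL M0): stack=[11,1,20,0] mem=[0,9,0,17]
After op 9 (-): stack=[11,1,20] mem=[0,9,0,17]
After op 10 (swap): stack=[11,20,1] mem=[0,9,0,17]

Answer: 0 9 0 17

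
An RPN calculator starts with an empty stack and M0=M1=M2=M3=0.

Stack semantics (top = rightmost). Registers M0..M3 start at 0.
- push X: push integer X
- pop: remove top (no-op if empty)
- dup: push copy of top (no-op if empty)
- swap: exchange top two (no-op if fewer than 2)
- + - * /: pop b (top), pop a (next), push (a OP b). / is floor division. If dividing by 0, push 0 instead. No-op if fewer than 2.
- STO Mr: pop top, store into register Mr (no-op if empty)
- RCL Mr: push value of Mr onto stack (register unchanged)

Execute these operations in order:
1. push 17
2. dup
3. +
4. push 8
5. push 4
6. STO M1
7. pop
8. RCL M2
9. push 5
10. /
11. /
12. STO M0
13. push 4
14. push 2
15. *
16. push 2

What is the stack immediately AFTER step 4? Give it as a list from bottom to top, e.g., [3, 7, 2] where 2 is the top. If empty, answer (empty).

After op 1 (push 17): stack=[17] mem=[0,0,0,0]
After op 2 (dup): stack=[17,17] mem=[0,0,0,0]
After op 3 (+): stack=[34] mem=[0,0,0,0]
After op 4 (push 8): stack=[34,8] mem=[0,0,0,0]

[34, 8]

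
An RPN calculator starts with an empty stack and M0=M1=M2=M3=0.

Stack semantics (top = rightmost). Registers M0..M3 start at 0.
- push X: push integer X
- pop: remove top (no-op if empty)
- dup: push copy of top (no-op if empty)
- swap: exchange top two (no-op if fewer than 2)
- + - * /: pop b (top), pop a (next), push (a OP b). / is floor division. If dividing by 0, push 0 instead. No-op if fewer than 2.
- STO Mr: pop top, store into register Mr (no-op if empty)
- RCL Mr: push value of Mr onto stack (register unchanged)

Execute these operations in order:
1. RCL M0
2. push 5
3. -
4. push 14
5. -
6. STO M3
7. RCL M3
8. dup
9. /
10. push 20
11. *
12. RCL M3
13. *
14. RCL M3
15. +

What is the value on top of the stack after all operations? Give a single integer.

After op 1 (RCL M0): stack=[0] mem=[0,0,0,0]
After op 2 (push 5): stack=[0,5] mem=[0,0,0,0]
After op 3 (-): stack=[-5] mem=[0,0,0,0]
After op 4 (push 14): stack=[-5,14] mem=[0,0,0,0]
After op 5 (-): stack=[-19] mem=[0,0,0,0]
After op 6 (STO M3): stack=[empty] mem=[0,0,0,-19]
After op 7 (RCL M3): stack=[-19] mem=[0,0,0,-19]
After op 8 (dup): stack=[-19,-19] mem=[0,0,0,-19]
After op 9 (/): stack=[1] mem=[0,0,0,-19]
After op 10 (push 20): stack=[1,20] mem=[0,0,0,-19]
After op 11 (*): stack=[20] mem=[0,0,0,-19]
After op 12 (RCL M3): stack=[20,-19] mem=[0,0,0,-19]
After op 13 (*): stack=[-380] mem=[0,0,0,-19]
After op 14 (RCL M3): stack=[-380,-19] mem=[0,0,0,-19]
After op 15 (+): stack=[-399] mem=[0,0,0,-19]

Answer: -399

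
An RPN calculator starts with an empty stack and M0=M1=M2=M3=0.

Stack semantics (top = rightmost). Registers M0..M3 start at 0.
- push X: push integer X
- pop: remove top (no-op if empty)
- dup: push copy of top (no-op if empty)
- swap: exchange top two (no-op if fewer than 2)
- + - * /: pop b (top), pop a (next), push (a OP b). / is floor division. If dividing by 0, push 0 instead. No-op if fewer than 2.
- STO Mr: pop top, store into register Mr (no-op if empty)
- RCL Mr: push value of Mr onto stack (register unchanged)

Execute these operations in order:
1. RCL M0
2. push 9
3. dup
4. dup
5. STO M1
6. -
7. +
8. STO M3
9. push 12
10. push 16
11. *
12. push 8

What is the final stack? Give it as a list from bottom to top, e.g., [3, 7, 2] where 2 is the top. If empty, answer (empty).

Answer: [192, 8]

Derivation:
After op 1 (RCL M0): stack=[0] mem=[0,0,0,0]
After op 2 (push 9): stack=[0,9] mem=[0,0,0,0]
After op 3 (dup): stack=[0,9,9] mem=[0,0,0,0]
After op 4 (dup): stack=[0,9,9,9] mem=[0,0,0,0]
After op 5 (STO M1): stack=[0,9,9] mem=[0,9,0,0]
After op 6 (-): stack=[0,0] mem=[0,9,0,0]
After op 7 (+): stack=[0] mem=[0,9,0,0]
After op 8 (STO M3): stack=[empty] mem=[0,9,0,0]
After op 9 (push 12): stack=[12] mem=[0,9,0,0]
After op 10 (push 16): stack=[12,16] mem=[0,9,0,0]
After op 11 (*): stack=[192] mem=[0,9,0,0]
After op 12 (push 8): stack=[192,8] mem=[0,9,0,0]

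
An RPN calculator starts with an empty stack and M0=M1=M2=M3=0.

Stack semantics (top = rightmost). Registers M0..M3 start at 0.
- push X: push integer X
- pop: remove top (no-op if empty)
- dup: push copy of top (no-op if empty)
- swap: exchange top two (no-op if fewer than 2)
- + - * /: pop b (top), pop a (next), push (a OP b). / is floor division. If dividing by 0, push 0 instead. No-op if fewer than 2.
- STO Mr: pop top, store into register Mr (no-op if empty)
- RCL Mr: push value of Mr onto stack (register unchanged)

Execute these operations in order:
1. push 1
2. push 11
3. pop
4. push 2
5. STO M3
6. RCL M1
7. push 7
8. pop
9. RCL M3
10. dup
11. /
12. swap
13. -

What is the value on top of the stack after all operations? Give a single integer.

Answer: 1

Derivation:
After op 1 (push 1): stack=[1] mem=[0,0,0,0]
After op 2 (push 11): stack=[1,11] mem=[0,0,0,0]
After op 3 (pop): stack=[1] mem=[0,0,0,0]
After op 4 (push 2): stack=[1,2] mem=[0,0,0,0]
After op 5 (STO M3): stack=[1] mem=[0,0,0,2]
After op 6 (RCL M1): stack=[1,0] mem=[0,0,0,2]
After op 7 (push 7): stack=[1,0,7] mem=[0,0,0,2]
After op 8 (pop): stack=[1,0] mem=[0,0,0,2]
After op 9 (RCL M3): stack=[1,0,2] mem=[0,0,0,2]
After op 10 (dup): stack=[1,0,2,2] mem=[0,0,0,2]
After op 11 (/): stack=[1,0,1] mem=[0,0,0,2]
After op 12 (swap): stack=[1,1,0] mem=[0,0,0,2]
After op 13 (-): stack=[1,1] mem=[0,0,0,2]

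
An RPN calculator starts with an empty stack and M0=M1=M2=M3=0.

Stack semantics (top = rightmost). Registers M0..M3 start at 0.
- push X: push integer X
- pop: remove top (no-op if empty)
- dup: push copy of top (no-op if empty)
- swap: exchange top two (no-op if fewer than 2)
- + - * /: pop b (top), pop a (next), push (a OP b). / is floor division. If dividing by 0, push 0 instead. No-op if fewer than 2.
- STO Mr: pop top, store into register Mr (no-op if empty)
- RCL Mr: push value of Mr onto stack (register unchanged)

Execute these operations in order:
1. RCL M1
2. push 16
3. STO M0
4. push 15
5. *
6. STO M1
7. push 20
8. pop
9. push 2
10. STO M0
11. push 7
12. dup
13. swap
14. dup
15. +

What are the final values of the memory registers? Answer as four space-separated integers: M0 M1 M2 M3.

After op 1 (RCL M1): stack=[0] mem=[0,0,0,0]
After op 2 (push 16): stack=[0,16] mem=[0,0,0,0]
After op 3 (STO M0): stack=[0] mem=[16,0,0,0]
After op 4 (push 15): stack=[0,15] mem=[16,0,0,0]
After op 5 (*): stack=[0] mem=[16,0,0,0]
After op 6 (STO M1): stack=[empty] mem=[16,0,0,0]
After op 7 (push 20): stack=[20] mem=[16,0,0,0]
After op 8 (pop): stack=[empty] mem=[16,0,0,0]
After op 9 (push 2): stack=[2] mem=[16,0,0,0]
After op 10 (STO M0): stack=[empty] mem=[2,0,0,0]
After op 11 (push 7): stack=[7] mem=[2,0,0,0]
After op 12 (dup): stack=[7,7] mem=[2,0,0,0]
After op 13 (swap): stack=[7,7] mem=[2,0,0,0]
After op 14 (dup): stack=[7,7,7] mem=[2,0,0,0]
After op 15 (+): stack=[7,14] mem=[2,0,0,0]

Answer: 2 0 0 0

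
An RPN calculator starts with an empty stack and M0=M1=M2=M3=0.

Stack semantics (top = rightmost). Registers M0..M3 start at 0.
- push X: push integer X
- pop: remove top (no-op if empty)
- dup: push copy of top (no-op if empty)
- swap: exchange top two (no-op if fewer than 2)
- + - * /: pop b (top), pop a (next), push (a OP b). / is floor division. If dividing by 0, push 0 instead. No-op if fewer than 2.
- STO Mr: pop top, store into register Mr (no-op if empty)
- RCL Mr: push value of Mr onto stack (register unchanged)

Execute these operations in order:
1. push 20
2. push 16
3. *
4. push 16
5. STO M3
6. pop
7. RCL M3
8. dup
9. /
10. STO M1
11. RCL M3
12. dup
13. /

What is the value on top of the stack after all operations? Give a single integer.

Answer: 1

Derivation:
After op 1 (push 20): stack=[20] mem=[0,0,0,0]
After op 2 (push 16): stack=[20,16] mem=[0,0,0,0]
After op 3 (*): stack=[320] mem=[0,0,0,0]
After op 4 (push 16): stack=[320,16] mem=[0,0,0,0]
After op 5 (STO M3): stack=[320] mem=[0,0,0,16]
After op 6 (pop): stack=[empty] mem=[0,0,0,16]
After op 7 (RCL M3): stack=[16] mem=[0,0,0,16]
After op 8 (dup): stack=[16,16] mem=[0,0,0,16]
After op 9 (/): stack=[1] mem=[0,0,0,16]
After op 10 (STO M1): stack=[empty] mem=[0,1,0,16]
After op 11 (RCL M3): stack=[16] mem=[0,1,0,16]
After op 12 (dup): stack=[16,16] mem=[0,1,0,16]
After op 13 (/): stack=[1] mem=[0,1,0,16]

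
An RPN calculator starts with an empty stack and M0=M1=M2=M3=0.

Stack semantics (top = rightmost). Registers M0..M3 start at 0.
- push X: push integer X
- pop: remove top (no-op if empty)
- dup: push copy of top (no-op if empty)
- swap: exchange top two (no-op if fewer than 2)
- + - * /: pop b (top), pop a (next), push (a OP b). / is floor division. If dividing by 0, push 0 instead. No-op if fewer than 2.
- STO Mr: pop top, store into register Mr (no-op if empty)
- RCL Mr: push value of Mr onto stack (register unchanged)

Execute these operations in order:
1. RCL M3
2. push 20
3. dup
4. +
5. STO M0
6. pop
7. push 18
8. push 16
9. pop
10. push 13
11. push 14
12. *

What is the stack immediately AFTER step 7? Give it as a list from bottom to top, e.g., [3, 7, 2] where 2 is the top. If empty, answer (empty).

After op 1 (RCL M3): stack=[0] mem=[0,0,0,0]
After op 2 (push 20): stack=[0,20] mem=[0,0,0,0]
After op 3 (dup): stack=[0,20,20] mem=[0,0,0,0]
After op 4 (+): stack=[0,40] mem=[0,0,0,0]
After op 5 (STO M0): stack=[0] mem=[40,0,0,0]
After op 6 (pop): stack=[empty] mem=[40,0,0,0]
After op 7 (push 18): stack=[18] mem=[40,0,0,0]

[18]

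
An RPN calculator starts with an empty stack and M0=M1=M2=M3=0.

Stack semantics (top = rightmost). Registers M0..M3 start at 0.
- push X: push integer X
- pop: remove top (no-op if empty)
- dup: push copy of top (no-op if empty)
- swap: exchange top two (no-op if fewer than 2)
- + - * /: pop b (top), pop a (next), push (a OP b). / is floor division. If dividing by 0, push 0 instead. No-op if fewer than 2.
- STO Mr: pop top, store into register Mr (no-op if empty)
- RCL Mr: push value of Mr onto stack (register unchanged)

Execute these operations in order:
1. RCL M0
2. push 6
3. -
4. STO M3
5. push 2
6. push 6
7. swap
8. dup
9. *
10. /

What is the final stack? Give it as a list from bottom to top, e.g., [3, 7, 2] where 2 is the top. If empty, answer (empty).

After op 1 (RCL M0): stack=[0] mem=[0,0,0,0]
After op 2 (push 6): stack=[0,6] mem=[0,0,0,0]
After op 3 (-): stack=[-6] mem=[0,0,0,0]
After op 4 (STO M3): stack=[empty] mem=[0,0,0,-6]
After op 5 (push 2): stack=[2] mem=[0,0,0,-6]
After op 6 (push 6): stack=[2,6] mem=[0,0,0,-6]
After op 7 (swap): stack=[6,2] mem=[0,0,0,-6]
After op 8 (dup): stack=[6,2,2] mem=[0,0,0,-6]
After op 9 (*): stack=[6,4] mem=[0,0,0,-6]
After op 10 (/): stack=[1] mem=[0,0,0,-6]

Answer: [1]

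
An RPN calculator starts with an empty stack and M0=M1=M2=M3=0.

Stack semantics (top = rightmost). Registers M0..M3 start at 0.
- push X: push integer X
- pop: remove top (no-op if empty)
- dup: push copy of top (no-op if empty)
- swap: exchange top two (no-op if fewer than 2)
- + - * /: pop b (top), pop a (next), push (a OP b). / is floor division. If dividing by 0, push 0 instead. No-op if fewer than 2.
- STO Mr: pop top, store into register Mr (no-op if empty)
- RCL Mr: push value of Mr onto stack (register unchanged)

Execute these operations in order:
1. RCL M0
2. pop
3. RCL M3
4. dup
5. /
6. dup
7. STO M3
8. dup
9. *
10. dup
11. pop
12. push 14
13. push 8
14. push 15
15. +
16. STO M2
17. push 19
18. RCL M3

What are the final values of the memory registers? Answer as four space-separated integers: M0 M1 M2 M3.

Answer: 0 0 23 0

Derivation:
After op 1 (RCL M0): stack=[0] mem=[0,0,0,0]
After op 2 (pop): stack=[empty] mem=[0,0,0,0]
After op 3 (RCL M3): stack=[0] mem=[0,0,0,0]
After op 4 (dup): stack=[0,0] mem=[0,0,0,0]
After op 5 (/): stack=[0] mem=[0,0,0,0]
After op 6 (dup): stack=[0,0] mem=[0,0,0,0]
After op 7 (STO M3): stack=[0] mem=[0,0,0,0]
After op 8 (dup): stack=[0,0] mem=[0,0,0,0]
After op 9 (*): stack=[0] mem=[0,0,0,0]
After op 10 (dup): stack=[0,0] mem=[0,0,0,0]
After op 11 (pop): stack=[0] mem=[0,0,0,0]
After op 12 (push 14): stack=[0,14] mem=[0,0,0,0]
After op 13 (push 8): stack=[0,14,8] mem=[0,0,0,0]
After op 14 (push 15): stack=[0,14,8,15] mem=[0,0,0,0]
After op 15 (+): stack=[0,14,23] mem=[0,0,0,0]
After op 16 (STO M2): stack=[0,14] mem=[0,0,23,0]
After op 17 (push 19): stack=[0,14,19] mem=[0,0,23,0]
After op 18 (RCL M3): stack=[0,14,19,0] mem=[0,0,23,0]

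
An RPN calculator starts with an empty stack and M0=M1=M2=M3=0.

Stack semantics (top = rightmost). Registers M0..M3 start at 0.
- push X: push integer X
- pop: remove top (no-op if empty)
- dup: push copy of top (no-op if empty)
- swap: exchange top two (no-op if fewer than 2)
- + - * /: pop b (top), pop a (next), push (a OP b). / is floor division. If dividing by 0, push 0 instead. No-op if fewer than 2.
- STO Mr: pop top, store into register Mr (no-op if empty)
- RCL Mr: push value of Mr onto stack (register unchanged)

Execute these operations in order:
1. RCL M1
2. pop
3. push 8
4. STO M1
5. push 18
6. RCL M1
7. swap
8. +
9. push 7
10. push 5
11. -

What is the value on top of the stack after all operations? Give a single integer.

Answer: 2

Derivation:
After op 1 (RCL M1): stack=[0] mem=[0,0,0,0]
After op 2 (pop): stack=[empty] mem=[0,0,0,0]
After op 3 (push 8): stack=[8] mem=[0,0,0,0]
After op 4 (STO M1): stack=[empty] mem=[0,8,0,0]
After op 5 (push 18): stack=[18] mem=[0,8,0,0]
After op 6 (RCL M1): stack=[18,8] mem=[0,8,0,0]
After op 7 (swap): stack=[8,18] mem=[0,8,0,0]
After op 8 (+): stack=[26] mem=[0,8,0,0]
After op 9 (push 7): stack=[26,7] mem=[0,8,0,0]
After op 10 (push 5): stack=[26,7,5] mem=[0,8,0,0]
After op 11 (-): stack=[26,2] mem=[0,8,0,0]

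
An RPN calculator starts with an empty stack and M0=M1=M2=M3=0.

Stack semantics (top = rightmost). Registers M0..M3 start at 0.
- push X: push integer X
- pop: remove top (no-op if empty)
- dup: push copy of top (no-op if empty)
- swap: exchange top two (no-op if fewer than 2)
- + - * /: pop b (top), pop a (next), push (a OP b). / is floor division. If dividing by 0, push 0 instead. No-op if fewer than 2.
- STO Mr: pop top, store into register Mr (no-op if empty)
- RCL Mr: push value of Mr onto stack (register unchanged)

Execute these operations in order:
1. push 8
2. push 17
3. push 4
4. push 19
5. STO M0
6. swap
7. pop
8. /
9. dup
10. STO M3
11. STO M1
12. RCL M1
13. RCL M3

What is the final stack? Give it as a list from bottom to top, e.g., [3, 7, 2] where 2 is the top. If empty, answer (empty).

Answer: [2, 2]

Derivation:
After op 1 (push 8): stack=[8] mem=[0,0,0,0]
After op 2 (push 17): stack=[8,17] mem=[0,0,0,0]
After op 3 (push 4): stack=[8,17,4] mem=[0,0,0,0]
After op 4 (push 19): stack=[8,17,4,19] mem=[0,0,0,0]
After op 5 (STO M0): stack=[8,17,4] mem=[19,0,0,0]
After op 6 (swap): stack=[8,4,17] mem=[19,0,0,0]
After op 7 (pop): stack=[8,4] mem=[19,0,0,0]
After op 8 (/): stack=[2] mem=[19,0,0,0]
After op 9 (dup): stack=[2,2] mem=[19,0,0,0]
After op 10 (STO M3): stack=[2] mem=[19,0,0,2]
After op 11 (STO M1): stack=[empty] mem=[19,2,0,2]
After op 12 (RCL M1): stack=[2] mem=[19,2,0,2]
After op 13 (RCL M3): stack=[2,2] mem=[19,2,0,2]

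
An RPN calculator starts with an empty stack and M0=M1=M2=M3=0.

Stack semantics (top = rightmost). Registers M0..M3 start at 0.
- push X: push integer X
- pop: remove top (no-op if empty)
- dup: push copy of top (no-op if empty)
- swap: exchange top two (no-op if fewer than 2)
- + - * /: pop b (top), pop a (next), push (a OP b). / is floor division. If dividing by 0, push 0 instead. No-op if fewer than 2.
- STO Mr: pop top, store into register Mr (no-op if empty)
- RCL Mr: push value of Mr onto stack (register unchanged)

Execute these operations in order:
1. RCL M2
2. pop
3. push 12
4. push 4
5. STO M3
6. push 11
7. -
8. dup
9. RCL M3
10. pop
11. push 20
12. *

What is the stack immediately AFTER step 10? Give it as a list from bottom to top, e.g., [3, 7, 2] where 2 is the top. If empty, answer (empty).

After op 1 (RCL M2): stack=[0] mem=[0,0,0,0]
After op 2 (pop): stack=[empty] mem=[0,0,0,0]
After op 3 (push 12): stack=[12] mem=[0,0,0,0]
After op 4 (push 4): stack=[12,4] mem=[0,0,0,0]
After op 5 (STO M3): stack=[12] mem=[0,0,0,4]
After op 6 (push 11): stack=[12,11] mem=[0,0,0,4]
After op 7 (-): stack=[1] mem=[0,0,0,4]
After op 8 (dup): stack=[1,1] mem=[0,0,0,4]
After op 9 (RCL M3): stack=[1,1,4] mem=[0,0,0,4]
After op 10 (pop): stack=[1,1] mem=[0,0,0,4]

[1, 1]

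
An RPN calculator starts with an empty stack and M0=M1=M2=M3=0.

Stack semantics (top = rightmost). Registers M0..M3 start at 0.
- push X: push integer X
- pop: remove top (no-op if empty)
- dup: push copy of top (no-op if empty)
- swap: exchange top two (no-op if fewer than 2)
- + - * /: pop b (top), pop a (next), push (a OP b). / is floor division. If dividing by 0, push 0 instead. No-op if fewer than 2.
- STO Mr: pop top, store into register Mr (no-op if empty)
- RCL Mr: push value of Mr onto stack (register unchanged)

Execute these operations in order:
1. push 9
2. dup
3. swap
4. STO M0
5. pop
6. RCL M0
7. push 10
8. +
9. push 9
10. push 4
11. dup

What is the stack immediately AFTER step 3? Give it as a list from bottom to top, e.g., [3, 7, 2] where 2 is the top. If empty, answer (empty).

After op 1 (push 9): stack=[9] mem=[0,0,0,0]
After op 2 (dup): stack=[9,9] mem=[0,0,0,0]
After op 3 (swap): stack=[9,9] mem=[0,0,0,0]

[9, 9]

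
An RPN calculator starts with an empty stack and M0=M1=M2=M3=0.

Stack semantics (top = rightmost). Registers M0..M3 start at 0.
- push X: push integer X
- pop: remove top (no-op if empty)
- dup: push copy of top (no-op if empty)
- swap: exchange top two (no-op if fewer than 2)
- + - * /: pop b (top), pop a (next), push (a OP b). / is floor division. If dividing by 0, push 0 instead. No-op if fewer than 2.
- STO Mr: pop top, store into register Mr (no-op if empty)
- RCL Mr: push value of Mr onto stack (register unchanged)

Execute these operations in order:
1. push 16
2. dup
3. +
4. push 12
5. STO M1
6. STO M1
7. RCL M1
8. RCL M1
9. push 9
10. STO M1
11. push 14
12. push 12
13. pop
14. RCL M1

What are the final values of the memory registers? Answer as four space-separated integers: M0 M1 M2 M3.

After op 1 (push 16): stack=[16] mem=[0,0,0,0]
After op 2 (dup): stack=[16,16] mem=[0,0,0,0]
After op 3 (+): stack=[32] mem=[0,0,0,0]
After op 4 (push 12): stack=[32,12] mem=[0,0,0,0]
After op 5 (STO M1): stack=[32] mem=[0,12,0,0]
After op 6 (STO M1): stack=[empty] mem=[0,32,0,0]
After op 7 (RCL M1): stack=[32] mem=[0,32,0,0]
After op 8 (RCL M1): stack=[32,32] mem=[0,32,0,0]
After op 9 (push 9): stack=[32,32,9] mem=[0,32,0,0]
After op 10 (STO M1): stack=[32,32] mem=[0,9,0,0]
After op 11 (push 14): stack=[32,32,14] mem=[0,9,0,0]
After op 12 (push 12): stack=[32,32,14,12] mem=[0,9,0,0]
After op 13 (pop): stack=[32,32,14] mem=[0,9,0,0]
After op 14 (RCL M1): stack=[32,32,14,9] mem=[0,9,0,0]

Answer: 0 9 0 0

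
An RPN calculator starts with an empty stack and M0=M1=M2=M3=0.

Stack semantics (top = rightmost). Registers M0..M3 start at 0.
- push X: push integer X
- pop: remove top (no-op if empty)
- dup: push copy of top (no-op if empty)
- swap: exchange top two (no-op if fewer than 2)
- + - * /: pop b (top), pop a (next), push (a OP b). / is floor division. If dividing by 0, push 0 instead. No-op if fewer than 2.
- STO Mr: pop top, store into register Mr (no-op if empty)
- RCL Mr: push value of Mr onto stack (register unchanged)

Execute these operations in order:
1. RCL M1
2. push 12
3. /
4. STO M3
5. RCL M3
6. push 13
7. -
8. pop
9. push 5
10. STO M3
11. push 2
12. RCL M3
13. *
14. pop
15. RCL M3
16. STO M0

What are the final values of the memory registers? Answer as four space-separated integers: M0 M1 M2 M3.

After op 1 (RCL M1): stack=[0] mem=[0,0,0,0]
After op 2 (push 12): stack=[0,12] mem=[0,0,0,0]
After op 3 (/): stack=[0] mem=[0,0,0,0]
After op 4 (STO M3): stack=[empty] mem=[0,0,0,0]
After op 5 (RCL M3): stack=[0] mem=[0,0,0,0]
After op 6 (push 13): stack=[0,13] mem=[0,0,0,0]
After op 7 (-): stack=[-13] mem=[0,0,0,0]
After op 8 (pop): stack=[empty] mem=[0,0,0,0]
After op 9 (push 5): stack=[5] mem=[0,0,0,0]
After op 10 (STO M3): stack=[empty] mem=[0,0,0,5]
After op 11 (push 2): stack=[2] mem=[0,0,0,5]
After op 12 (RCL M3): stack=[2,5] mem=[0,0,0,5]
After op 13 (*): stack=[10] mem=[0,0,0,5]
After op 14 (pop): stack=[empty] mem=[0,0,0,5]
After op 15 (RCL M3): stack=[5] mem=[0,0,0,5]
After op 16 (STO M0): stack=[empty] mem=[5,0,0,5]

Answer: 5 0 0 5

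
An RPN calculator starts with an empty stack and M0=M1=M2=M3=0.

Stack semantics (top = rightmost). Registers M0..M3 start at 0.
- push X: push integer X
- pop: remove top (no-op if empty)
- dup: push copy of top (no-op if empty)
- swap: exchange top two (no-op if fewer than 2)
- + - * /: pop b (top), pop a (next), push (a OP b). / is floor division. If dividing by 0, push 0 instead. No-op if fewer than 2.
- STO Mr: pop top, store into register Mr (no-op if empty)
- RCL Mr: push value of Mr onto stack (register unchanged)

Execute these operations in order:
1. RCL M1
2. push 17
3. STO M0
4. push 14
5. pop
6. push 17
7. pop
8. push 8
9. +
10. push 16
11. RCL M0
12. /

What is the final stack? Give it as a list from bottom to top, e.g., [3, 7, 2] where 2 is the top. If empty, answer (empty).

After op 1 (RCL M1): stack=[0] mem=[0,0,0,0]
After op 2 (push 17): stack=[0,17] mem=[0,0,0,0]
After op 3 (STO M0): stack=[0] mem=[17,0,0,0]
After op 4 (push 14): stack=[0,14] mem=[17,0,0,0]
After op 5 (pop): stack=[0] mem=[17,0,0,0]
After op 6 (push 17): stack=[0,17] mem=[17,0,0,0]
After op 7 (pop): stack=[0] mem=[17,0,0,0]
After op 8 (push 8): stack=[0,8] mem=[17,0,0,0]
After op 9 (+): stack=[8] mem=[17,0,0,0]
After op 10 (push 16): stack=[8,16] mem=[17,0,0,0]
After op 11 (RCL M0): stack=[8,16,17] mem=[17,0,0,0]
After op 12 (/): stack=[8,0] mem=[17,0,0,0]

Answer: [8, 0]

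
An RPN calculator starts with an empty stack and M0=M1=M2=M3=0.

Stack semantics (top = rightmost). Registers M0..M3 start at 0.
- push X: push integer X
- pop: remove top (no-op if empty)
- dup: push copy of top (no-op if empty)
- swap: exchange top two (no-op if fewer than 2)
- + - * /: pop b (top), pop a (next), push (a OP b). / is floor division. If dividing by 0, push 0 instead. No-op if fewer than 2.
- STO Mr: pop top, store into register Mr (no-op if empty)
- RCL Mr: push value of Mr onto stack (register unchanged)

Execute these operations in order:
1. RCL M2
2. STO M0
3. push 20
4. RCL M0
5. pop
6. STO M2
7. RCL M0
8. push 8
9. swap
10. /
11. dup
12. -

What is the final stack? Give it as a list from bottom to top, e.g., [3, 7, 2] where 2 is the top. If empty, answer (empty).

After op 1 (RCL M2): stack=[0] mem=[0,0,0,0]
After op 2 (STO M0): stack=[empty] mem=[0,0,0,0]
After op 3 (push 20): stack=[20] mem=[0,0,0,0]
After op 4 (RCL M0): stack=[20,0] mem=[0,0,0,0]
After op 5 (pop): stack=[20] mem=[0,0,0,0]
After op 6 (STO M2): stack=[empty] mem=[0,0,20,0]
After op 7 (RCL M0): stack=[0] mem=[0,0,20,0]
After op 8 (push 8): stack=[0,8] mem=[0,0,20,0]
After op 9 (swap): stack=[8,0] mem=[0,0,20,0]
After op 10 (/): stack=[0] mem=[0,0,20,0]
After op 11 (dup): stack=[0,0] mem=[0,0,20,0]
After op 12 (-): stack=[0] mem=[0,0,20,0]

Answer: [0]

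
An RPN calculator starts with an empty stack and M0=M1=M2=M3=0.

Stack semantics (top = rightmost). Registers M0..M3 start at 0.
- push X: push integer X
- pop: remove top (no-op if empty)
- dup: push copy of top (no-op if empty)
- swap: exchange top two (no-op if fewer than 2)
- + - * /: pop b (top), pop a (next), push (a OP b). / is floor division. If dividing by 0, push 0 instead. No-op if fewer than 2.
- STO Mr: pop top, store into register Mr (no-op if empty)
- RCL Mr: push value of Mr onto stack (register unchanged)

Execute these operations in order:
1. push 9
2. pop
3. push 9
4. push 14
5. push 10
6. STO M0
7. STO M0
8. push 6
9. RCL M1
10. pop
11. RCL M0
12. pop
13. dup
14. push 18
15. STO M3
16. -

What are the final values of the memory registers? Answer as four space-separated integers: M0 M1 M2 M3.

Answer: 14 0 0 18

Derivation:
After op 1 (push 9): stack=[9] mem=[0,0,0,0]
After op 2 (pop): stack=[empty] mem=[0,0,0,0]
After op 3 (push 9): stack=[9] mem=[0,0,0,0]
After op 4 (push 14): stack=[9,14] mem=[0,0,0,0]
After op 5 (push 10): stack=[9,14,10] mem=[0,0,0,0]
After op 6 (STO M0): stack=[9,14] mem=[10,0,0,0]
After op 7 (STO M0): stack=[9] mem=[14,0,0,0]
After op 8 (push 6): stack=[9,6] mem=[14,0,0,0]
After op 9 (RCL M1): stack=[9,6,0] mem=[14,0,0,0]
After op 10 (pop): stack=[9,6] mem=[14,0,0,0]
After op 11 (RCL M0): stack=[9,6,14] mem=[14,0,0,0]
After op 12 (pop): stack=[9,6] mem=[14,0,0,0]
After op 13 (dup): stack=[9,6,6] mem=[14,0,0,0]
After op 14 (push 18): stack=[9,6,6,18] mem=[14,0,0,0]
After op 15 (STO M3): stack=[9,6,6] mem=[14,0,0,18]
After op 16 (-): stack=[9,0] mem=[14,0,0,18]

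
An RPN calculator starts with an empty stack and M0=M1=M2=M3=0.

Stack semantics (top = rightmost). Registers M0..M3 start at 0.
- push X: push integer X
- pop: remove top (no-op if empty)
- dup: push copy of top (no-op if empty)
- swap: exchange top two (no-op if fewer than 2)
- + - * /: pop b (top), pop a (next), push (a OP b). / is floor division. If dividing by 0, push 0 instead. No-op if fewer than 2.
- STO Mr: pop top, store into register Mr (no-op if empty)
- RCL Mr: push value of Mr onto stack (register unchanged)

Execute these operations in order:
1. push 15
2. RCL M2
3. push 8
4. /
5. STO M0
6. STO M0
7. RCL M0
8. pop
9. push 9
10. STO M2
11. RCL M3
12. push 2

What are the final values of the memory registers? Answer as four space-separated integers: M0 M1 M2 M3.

After op 1 (push 15): stack=[15] mem=[0,0,0,0]
After op 2 (RCL M2): stack=[15,0] mem=[0,0,0,0]
After op 3 (push 8): stack=[15,0,8] mem=[0,0,0,0]
After op 4 (/): stack=[15,0] mem=[0,0,0,0]
After op 5 (STO M0): stack=[15] mem=[0,0,0,0]
After op 6 (STO M0): stack=[empty] mem=[15,0,0,0]
After op 7 (RCL M0): stack=[15] mem=[15,0,0,0]
After op 8 (pop): stack=[empty] mem=[15,0,0,0]
After op 9 (push 9): stack=[9] mem=[15,0,0,0]
After op 10 (STO M2): stack=[empty] mem=[15,0,9,0]
After op 11 (RCL M3): stack=[0] mem=[15,0,9,0]
After op 12 (push 2): stack=[0,2] mem=[15,0,9,0]

Answer: 15 0 9 0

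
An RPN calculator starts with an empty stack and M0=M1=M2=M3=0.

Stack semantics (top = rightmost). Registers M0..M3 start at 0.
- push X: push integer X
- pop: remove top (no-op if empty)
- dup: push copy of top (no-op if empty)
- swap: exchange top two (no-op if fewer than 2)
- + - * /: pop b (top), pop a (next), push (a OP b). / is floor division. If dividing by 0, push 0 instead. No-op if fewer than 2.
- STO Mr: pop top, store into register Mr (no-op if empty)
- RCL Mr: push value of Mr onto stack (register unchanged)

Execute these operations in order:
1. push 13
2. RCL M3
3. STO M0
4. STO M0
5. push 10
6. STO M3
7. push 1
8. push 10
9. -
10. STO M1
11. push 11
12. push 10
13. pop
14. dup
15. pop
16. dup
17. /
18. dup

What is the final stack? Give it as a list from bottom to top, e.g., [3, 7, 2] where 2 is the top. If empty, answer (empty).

After op 1 (push 13): stack=[13] mem=[0,0,0,0]
After op 2 (RCL M3): stack=[13,0] mem=[0,0,0,0]
After op 3 (STO M0): stack=[13] mem=[0,0,0,0]
After op 4 (STO M0): stack=[empty] mem=[13,0,0,0]
After op 5 (push 10): stack=[10] mem=[13,0,0,0]
After op 6 (STO M3): stack=[empty] mem=[13,0,0,10]
After op 7 (push 1): stack=[1] mem=[13,0,0,10]
After op 8 (push 10): stack=[1,10] mem=[13,0,0,10]
After op 9 (-): stack=[-9] mem=[13,0,0,10]
After op 10 (STO M1): stack=[empty] mem=[13,-9,0,10]
After op 11 (push 11): stack=[11] mem=[13,-9,0,10]
After op 12 (push 10): stack=[11,10] mem=[13,-9,0,10]
After op 13 (pop): stack=[11] mem=[13,-9,0,10]
After op 14 (dup): stack=[11,11] mem=[13,-9,0,10]
After op 15 (pop): stack=[11] mem=[13,-9,0,10]
After op 16 (dup): stack=[11,11] mem=[13,-9,0,10]
After op 17 (/): stack=[1] mem=[13,-9,0,10]
After op 18 (dup): stack=[1,1] mem=[13,-9,0,10]

Answer: [1, 1]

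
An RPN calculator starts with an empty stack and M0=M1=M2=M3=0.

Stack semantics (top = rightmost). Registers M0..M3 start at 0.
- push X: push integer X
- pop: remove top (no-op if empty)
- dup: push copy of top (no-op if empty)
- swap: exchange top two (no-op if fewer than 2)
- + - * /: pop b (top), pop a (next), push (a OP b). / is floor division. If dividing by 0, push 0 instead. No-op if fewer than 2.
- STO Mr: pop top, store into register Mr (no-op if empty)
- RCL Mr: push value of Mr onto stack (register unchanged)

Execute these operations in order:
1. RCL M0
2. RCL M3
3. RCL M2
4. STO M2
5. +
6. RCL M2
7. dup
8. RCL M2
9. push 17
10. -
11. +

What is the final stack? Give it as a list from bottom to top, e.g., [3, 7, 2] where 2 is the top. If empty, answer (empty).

After op 1 (RCL M0): stack=[0] mem=[0,0,0,0]
After op 2 (RCL M3): stack=[0,0] mem=[0,0,0,0]
After op 3 (RCL M2): stack=[0,0,0] mem=[0,0,0,0]
After op 4 (STO M2): stack=[0,0] mem=[0,0,0,0]
After op 5 (+): stack=[0] mem=[0,0,0,0]
After op 6 (RCL M2): stack=[0,0] mem=[0,0,0,0]
After op 7 (dup): stack=[0,0,0] mem=[0,0,0,0]
After op 8 (RCL M2): stack=[0,0,0,0] mem=[0,0,0,0]
After op 9 (push 17): stack=[0,0,0,0,17] mem=[0,0,0,0]
After op 10 (-): stack=[0,0,0,-17] mem=[0,0,0,0]
After op 11 (+): stack=[0,0,-17] mem=[0,0,0,0]

Answer: [0, 0, -17]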